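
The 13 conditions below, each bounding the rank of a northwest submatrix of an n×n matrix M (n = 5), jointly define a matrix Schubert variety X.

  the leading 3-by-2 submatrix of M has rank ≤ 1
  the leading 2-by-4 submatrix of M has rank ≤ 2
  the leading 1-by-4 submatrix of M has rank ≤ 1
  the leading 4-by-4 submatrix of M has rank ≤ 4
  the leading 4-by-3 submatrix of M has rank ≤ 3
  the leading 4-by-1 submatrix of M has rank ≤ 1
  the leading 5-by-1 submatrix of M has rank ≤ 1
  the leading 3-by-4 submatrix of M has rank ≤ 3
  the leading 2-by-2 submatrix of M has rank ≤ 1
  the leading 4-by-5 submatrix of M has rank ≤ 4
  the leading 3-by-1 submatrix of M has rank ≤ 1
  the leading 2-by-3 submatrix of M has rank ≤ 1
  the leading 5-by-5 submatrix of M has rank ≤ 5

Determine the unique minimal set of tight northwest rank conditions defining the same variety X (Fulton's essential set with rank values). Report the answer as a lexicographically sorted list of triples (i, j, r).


The tightest implied rank at each (i,j), from the 13 conditions:

  1, 1, 1, 1, 1
  1, 1, 1, 2, 2
  1, 1, 2, 3, 3
  1, 2, 3, 4, 4
  1, 2, 3, 4, 5

hence w(1..5) = (1, 4, 3, 2, 5).

2 SE-corners of the 3-cell Rothe diagram give Ess(w):

[(2, 3, 1), (3, 2, 1)]


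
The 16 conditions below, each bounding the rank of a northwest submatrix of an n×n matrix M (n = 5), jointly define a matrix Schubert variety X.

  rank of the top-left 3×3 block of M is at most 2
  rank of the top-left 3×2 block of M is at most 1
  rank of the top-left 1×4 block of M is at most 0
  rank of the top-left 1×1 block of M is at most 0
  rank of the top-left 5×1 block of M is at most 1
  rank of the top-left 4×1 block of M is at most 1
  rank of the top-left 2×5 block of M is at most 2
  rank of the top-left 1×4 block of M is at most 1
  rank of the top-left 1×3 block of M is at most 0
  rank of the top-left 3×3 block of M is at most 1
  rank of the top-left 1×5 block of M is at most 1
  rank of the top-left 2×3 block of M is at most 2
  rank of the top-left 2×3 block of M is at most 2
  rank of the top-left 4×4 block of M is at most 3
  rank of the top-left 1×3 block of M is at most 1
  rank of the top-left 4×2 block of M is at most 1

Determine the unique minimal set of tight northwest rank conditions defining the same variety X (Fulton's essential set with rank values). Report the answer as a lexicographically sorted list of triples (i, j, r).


Rank table r_w(5×5) implied by the 16 constraints:

  row 1: 0, 0, 0, 0, 1
  row 2: 1, 1, 1, 1, 2
  row 3: 1, 1, 1, 2, 3
  row 4: 1, 1, 2, 3, 4
  row 5: 1, 2, 3, 4, 5

second differences of R give the permutation w = (5, 1, 4, 3, 2).

3 SE-corners of the 7-cell Rothe diagram give Ess(w):

[(1, 4, 0), (3, 3, 1), (4, 2, 1)]


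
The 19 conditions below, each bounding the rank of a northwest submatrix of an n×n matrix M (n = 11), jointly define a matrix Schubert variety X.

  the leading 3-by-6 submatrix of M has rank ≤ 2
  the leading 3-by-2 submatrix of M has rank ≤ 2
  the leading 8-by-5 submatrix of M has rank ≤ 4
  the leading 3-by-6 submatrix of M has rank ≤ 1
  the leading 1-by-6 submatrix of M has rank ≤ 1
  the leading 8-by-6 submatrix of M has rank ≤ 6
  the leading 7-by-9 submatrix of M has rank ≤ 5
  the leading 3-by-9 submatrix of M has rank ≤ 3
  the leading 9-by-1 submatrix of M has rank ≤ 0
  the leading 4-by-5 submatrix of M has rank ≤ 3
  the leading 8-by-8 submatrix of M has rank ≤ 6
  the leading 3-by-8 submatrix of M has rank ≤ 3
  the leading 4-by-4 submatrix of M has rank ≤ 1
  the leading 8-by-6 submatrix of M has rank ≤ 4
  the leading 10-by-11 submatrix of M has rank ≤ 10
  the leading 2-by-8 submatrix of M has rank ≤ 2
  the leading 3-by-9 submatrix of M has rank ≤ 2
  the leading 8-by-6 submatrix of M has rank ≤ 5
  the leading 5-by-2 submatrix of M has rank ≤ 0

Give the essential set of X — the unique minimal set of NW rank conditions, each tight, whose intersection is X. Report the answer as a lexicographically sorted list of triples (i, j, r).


The tightest implied rank at each (i,j), from the 19 conditions:

  R[1]: 0  0  1  1  1  1  1  1  1  1  1
  R[2]: 0  0  1  1  1  1  2  2  2  2  2
  R[3]: 0  0  1  1  1  1  2  2  2  3  3
  R[4]: 0  0  1  1  2  2  3  3  3  4  4
  R[5]: 0  0  1  2  3  3  4  4  4  5  5
  R[6]: 0  1  2  3  4  4  5  5  5  6  6
  R[7]: 0  1  2  3  4  4  5  5  5  6  7
  R[8]: 0  1  2  3  4  4  5  6  6  7  8
  R[9]: 0  1  2  3  4  5  6  7  7  8  9
  R[10]: 1  2  3  4  5  6  7  8  8  9  10
  R[11]: 1  2  3  4  5  6  7  8  9  10  11

giving w = (3, 7, 10, 5, 4, 2, 11, 8, 6, 1, 9) via Δ²R.

|D(w)|=27, |Ess(w)|=7:

[(3, 6, 1), (3, 9, 2), (4, 4, 1), (5, 2, 0), (7, 9, 5), (8, 6, 4), (9, 1, 0)]


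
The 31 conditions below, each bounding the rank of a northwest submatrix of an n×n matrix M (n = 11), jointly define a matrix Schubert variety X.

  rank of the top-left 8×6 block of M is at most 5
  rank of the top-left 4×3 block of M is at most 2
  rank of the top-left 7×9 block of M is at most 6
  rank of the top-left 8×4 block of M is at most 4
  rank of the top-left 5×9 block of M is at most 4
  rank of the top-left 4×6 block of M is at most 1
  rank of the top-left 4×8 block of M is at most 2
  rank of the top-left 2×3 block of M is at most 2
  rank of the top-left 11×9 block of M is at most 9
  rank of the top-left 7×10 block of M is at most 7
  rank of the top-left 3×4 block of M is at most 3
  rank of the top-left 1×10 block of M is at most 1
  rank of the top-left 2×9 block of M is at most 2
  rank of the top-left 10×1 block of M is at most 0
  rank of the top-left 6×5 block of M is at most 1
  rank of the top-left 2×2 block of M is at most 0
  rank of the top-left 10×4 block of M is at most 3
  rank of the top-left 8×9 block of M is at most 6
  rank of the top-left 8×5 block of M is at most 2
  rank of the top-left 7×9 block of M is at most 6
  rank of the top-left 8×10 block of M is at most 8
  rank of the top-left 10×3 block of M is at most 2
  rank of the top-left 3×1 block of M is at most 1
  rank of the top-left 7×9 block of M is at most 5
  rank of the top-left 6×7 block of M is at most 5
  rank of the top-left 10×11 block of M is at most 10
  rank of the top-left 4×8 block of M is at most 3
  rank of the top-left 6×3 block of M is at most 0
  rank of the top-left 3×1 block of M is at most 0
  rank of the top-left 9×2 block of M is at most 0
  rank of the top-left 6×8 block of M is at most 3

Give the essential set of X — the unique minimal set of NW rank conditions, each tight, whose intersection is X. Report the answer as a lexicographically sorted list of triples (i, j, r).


Computing R[i][j] = min implied NW-rank bound (n=11, 31 conditions):

  0 0 0 1 1 1 1 1 1 1 1
  0 0 0 1 1 1 2 2 2 2 2
  0 0 0 1 1 1 2 2 3 3 3
  0 0 0 1 1 1 2 2 3 4 4
  0 0 0 1 1 2 3 3 4 5 5
  0 0 0 1 1 2 3 3 4 5 6
  0 0 1 2 2 3 4 4 5 6 7
  0 0 1 2 2 3 4 5 6 7 8
  0 0 1 2 3 4 5 6 7 8 9
  0 1 2 3 4 5 6 7 8 9 10
  1 2 3 4 5 6 7 8 9 10 11

the unique w with this rank table is (4, 7, 9, 10, 6, 11, 3, 8, 5, 2, 1).

|D(w)|=37, |Ess(w)|=8:

[(4, 6, 1), (4, 8, 2), (6, 3, 0), (6, 5, 1), (6, 8, 3), (8, 5, 2), (9, 2, 0), (10, 1, 0)]


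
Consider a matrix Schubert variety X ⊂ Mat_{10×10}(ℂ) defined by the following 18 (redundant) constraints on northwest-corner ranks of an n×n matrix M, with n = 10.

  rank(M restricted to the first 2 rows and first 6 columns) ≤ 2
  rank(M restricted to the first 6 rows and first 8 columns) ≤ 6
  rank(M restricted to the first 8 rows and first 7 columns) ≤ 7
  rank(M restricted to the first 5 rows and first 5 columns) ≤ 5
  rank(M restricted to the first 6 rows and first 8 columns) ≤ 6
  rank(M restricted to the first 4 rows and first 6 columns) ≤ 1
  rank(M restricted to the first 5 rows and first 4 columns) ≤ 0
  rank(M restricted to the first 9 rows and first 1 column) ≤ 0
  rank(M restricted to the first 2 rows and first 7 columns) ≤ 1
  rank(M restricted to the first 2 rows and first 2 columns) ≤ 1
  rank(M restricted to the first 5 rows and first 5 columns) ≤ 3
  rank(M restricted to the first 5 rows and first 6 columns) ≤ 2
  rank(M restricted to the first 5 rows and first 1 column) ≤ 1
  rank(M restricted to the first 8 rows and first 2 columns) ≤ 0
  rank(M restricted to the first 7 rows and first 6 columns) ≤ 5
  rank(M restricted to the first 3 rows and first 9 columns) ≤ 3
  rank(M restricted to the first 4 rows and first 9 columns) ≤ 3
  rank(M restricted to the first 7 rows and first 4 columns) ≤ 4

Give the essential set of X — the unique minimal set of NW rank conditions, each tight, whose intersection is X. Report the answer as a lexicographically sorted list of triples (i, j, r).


Rank table r_w(10×10) implied by the 18 constraints:

  row 1: 0 | 0 | 0 | 0 | 1 | 1 | 1 | 1 | 1 | 1
  row 2: 0 | 0 | 0 | 0 | 1 | 1 | 1 | 2 | 2 | 2
  row 3: 0 | 0 | 0 | 0 | 1 | 1 | 2 | 3 | 3 | 3
  row 4: 0 | 0 | 0 | 0 | 1 | 1 | 2 | 3 | 3 | 4
  row 5: 0 | 0 | 0 | 0 | 1 | 2 | 3 | 4 | 4 | 5
  row 6: 0 | 0 | 1 | 1 | 2 | 3 | 4 | 5 | 5 | 6
  row 7: 0 | 0 | 1 | 2 | 3 | 4 | 5 | 6 | 6 | 7
  row 8: 0 | 0 | 1 | 2 | 3 | 4 | 5 | 6 | 7 | 8
  row 9: 0 | 1 | 2 | 3 | 4 | 5 | 6 | 7 | 8 | 9
  row 10: 1 | 2 | 3 | 4 | 5 | 6 | 7 | 8 | 9 | 10

giving w = (5, 8, 7, 10, 6, 3, 4, 9, 2, 1) via Δ²R.

ℓ(w)=32; the 6 essential cells (i,j,r):

[(2, 7, 1), (4, 6, 1), (4, 9, 3), (5, 4, 0), (8, 2, 0), (9, 1, 0)]


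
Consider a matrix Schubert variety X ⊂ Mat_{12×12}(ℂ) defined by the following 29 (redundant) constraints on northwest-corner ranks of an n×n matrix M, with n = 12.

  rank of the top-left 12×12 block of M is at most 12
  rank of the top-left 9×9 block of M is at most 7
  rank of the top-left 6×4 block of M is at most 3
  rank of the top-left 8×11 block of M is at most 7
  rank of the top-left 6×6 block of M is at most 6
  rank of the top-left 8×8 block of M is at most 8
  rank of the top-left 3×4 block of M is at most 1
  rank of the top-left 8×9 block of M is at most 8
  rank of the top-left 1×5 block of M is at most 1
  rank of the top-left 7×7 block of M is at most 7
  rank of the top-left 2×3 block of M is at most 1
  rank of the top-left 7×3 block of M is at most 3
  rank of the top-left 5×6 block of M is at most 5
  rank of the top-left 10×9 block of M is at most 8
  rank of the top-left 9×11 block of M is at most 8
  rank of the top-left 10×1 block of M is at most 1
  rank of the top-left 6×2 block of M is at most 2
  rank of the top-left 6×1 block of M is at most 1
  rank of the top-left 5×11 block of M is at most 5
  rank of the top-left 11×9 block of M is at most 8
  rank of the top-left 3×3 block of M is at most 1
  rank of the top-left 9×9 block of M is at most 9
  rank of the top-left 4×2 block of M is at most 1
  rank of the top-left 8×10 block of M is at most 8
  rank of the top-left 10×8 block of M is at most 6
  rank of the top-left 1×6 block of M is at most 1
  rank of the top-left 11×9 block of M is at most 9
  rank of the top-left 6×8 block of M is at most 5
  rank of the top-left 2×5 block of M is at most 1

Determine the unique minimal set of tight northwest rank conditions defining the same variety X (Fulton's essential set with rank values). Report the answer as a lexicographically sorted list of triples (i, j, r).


Computing R[i][j] = min implied NW-rank bound (n=12, 29 conditions):

  R[1]: 1, 1, 1, 1, 1, 1, 1, 1, 1, 1, 1, 1
  R[2]: 1, 1, 1, 1, 1, 2, 2, 2, 2, 2, 2, 2
  R[3]: 1, 1, 1, 1, 2, 3, 3, 3, 3, 3, 3, 3
  R[4]: 1, 1, 2, 2, 3, 4, 4, 4, 4, 4, 4, 4
  R[5]: 1, 2, 3, 3, 4, 5, 5, 5, 5, 5, 5, 5
  R[6]: 1, 2, 3, 3, 4, 5, 5, 5, 6, 6, 6, 6
  R[7]: 1, 2, 3, 4, 5, 6, 6, 6, 7, 7, 7, 7
  R[8]: 1, 2, 3, 4, 5, 6, 6, 6, 7, 7, 7, 8
  R[9]: 1, 2, 3, 4, 5, 6, 6, 6, 7, 8, 8, 9
  R[10]: 1, 2, 3, 4, 5, 6, 6, 6, 7, 8, 9, 10
  R[11]: 1, 2, 3, 4, 5, 6, 7, 7, 8, 9, 10, 11
  R[12]: 1, 2, 3, 4, 5, 6, 7, 8, 9, 10, 11, 12

so w = (1, 6, 5, 3, 2, 9, 4, 12, 10, 11, 7, 8).

|D(w)|=19, |Ess(w)|=7:

[(2, 5, 1), (3, 4, 1), (4, 2, 1), (6, 4, 3), (6, 8, 5), (8, 11, 7), (10, 8, 6)]


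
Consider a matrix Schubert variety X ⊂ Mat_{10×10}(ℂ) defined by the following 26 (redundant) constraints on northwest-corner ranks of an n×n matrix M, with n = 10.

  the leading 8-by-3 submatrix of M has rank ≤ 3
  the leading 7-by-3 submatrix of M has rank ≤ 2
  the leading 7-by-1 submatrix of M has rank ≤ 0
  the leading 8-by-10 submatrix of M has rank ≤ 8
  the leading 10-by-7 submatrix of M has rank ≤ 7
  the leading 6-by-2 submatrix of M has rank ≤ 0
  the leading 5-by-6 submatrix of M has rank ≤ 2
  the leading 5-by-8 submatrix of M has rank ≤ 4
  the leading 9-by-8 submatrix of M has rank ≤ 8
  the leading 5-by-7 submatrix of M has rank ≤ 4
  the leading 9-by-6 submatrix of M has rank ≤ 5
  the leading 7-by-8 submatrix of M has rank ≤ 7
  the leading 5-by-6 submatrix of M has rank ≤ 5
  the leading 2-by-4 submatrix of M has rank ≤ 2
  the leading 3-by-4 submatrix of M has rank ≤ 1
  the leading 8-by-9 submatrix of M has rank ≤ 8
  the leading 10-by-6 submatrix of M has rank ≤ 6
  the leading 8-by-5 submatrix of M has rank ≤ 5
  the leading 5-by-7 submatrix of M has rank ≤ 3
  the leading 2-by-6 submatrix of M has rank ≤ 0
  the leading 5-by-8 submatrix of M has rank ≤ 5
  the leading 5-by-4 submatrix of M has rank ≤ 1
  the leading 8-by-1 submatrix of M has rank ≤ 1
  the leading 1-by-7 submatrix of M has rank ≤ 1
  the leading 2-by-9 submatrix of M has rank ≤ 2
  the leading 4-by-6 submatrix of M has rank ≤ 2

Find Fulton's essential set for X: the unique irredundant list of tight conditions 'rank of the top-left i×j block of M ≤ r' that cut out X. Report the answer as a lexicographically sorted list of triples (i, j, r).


Computing R[i][j] = min implied NW-rank bound (n=10, 26 conditions):

  R[1]: 0  0  0  0  0  0  1  1  1  1
  R[2]: 0  0  0  0  0  0  1  2  2  2
  R[3]: 0  0  1  1  1  1  2  3  3  3
  R[4]: 0  0  1  1  2  2  3  4  4  4
  R[5]: 0  0  1  1  2  2  3  4  5  5
  R[6]: 0  0  1  2  3  3  4  5  6  6
  R[7]: 0  1  2  3  4  4  5  6  7  7
  R[8]: 1  2  3  4  5  5  6  7  8  8
  R[9]: 1  2  3  4  5  5  6  7  8  9
  R[10]: 1  2  3  4  5  6  7  8  9  10

hence w(1..10) = (7, 8, 3, 5, 9, 4, 2, 1, 10, 6).

ℓ(w)=25; the 6 essential cells (i,j,r):

[(2, 6, 0), (5, 4, 1), (5, 6, 2), (6, 2, 0), (7, 1, 0), (9, 6, 5)]


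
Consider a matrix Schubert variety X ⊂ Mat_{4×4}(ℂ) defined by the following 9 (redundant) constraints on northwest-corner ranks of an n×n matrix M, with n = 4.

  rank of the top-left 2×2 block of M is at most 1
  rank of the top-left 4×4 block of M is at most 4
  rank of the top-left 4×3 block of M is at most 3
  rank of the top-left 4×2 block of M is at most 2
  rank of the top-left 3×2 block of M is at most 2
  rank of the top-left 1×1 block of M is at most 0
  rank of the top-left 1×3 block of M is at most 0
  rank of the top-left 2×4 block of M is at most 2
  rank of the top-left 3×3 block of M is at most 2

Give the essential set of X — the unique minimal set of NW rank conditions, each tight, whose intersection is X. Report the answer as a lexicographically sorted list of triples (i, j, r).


Reconstructing r_w from the 9 given conditions:

  R[1]: 0  0  0  1
  R[2]: 1  1  1  2
  R[3]: 1  2  2  3
  R[4]: 1  2  3  4

hence w(1..4) = (4, 1, 2, 3).

Rothe diagram D(w) (3 cells), 1 SE-corner (essential condition):

[(1, 3, 0)]


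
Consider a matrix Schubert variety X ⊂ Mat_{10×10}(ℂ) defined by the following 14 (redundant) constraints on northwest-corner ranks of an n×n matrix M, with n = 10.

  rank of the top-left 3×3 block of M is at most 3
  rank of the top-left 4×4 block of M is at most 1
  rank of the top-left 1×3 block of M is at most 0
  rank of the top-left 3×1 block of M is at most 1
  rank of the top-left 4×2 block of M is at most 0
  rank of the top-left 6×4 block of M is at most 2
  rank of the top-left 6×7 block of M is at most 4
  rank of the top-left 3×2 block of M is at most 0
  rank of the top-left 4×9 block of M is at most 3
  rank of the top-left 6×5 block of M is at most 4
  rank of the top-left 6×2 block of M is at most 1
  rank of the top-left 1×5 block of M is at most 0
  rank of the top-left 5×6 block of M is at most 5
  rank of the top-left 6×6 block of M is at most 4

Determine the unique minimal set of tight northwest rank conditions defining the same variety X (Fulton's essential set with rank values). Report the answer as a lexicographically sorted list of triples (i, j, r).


Reconstructing r_w from the 14 given conditions:

  row 1: 0 | 0 | 0 | 0 | 0 | 1 | 1 | 1 | 1 | 1
  row 2: 0 | 0 | 1 | 1 | 1 | 2 | 2 | 2 | 2 | 2
  row 3: 0 | 0 | 1 | 1 | 2 | 3 | 3 | 3 | 3 | 3
  row 4: 0 | 0 | 1 | 1 | 2 | 3 | 3 | 3 | 3 | 4
  row 5: 1 | 1 | 2 | 2 | 3 | 4 | 4 | 4 | 4 | 5
  row 6: 1 | 1 | 2 | 2 | 3 | 4 | 4 | 5 | 5 | 6
  row 7: 1 | 2 | 3 | 3 | 4 | 5 | 5 | 6 | 6 | 7
  row 8: 1 | 2 | 3 | 4 | 5 | 6 | 6 | 7 | 7 | 8
  row 9: 1 | 2 | 3 | 4 | 5 | 6 | 7 | 8 | 8 | 9
  row 10: 1 | 2 | 3 | 4 | 5 | 6 | 7 | 8 | 9 | 10

hence w(1..10) = (6, 3, 5, 10, 1, 8, 2, 4, 7, 9).

Fulton essential set (7 of the 19 Rothe cells):

[(1, 5, 0), (4, 2, 0), (4, 4, 1), (4, 9, 3), (6, 2, 1), (6, 4, 2), (6, 7, 4)]


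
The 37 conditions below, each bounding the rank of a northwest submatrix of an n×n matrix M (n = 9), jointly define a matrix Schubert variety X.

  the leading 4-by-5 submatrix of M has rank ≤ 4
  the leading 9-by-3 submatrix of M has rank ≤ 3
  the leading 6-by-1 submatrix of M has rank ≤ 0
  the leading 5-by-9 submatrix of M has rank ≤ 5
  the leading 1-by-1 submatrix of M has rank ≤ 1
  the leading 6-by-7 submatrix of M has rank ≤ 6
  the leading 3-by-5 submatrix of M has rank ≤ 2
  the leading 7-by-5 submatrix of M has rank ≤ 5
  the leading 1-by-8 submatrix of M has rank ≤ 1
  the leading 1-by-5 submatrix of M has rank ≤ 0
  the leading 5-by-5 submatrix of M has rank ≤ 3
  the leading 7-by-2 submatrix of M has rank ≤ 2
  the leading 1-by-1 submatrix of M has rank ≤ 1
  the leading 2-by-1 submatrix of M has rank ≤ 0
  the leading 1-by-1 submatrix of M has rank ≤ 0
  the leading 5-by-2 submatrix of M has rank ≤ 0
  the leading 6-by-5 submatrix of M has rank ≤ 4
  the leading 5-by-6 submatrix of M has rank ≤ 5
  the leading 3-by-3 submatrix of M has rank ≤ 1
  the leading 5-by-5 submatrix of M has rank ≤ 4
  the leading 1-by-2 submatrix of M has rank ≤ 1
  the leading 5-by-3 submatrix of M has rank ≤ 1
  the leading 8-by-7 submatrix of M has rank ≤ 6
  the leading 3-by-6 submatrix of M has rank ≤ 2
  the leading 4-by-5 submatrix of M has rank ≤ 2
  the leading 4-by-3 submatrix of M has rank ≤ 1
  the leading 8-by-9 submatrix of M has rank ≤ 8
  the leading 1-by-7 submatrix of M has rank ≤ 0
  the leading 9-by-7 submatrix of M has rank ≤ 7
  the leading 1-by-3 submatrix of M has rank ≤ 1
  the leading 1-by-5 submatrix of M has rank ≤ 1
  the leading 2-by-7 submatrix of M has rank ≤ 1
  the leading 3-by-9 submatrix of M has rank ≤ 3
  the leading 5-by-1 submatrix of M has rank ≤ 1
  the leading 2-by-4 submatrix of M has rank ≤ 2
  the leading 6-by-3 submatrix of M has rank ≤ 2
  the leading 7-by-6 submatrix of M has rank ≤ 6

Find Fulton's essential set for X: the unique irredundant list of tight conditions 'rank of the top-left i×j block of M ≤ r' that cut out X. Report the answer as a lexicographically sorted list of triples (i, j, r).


The tightest implied rank at each (i,j), from the 37 conditions:

  i=1: 0, 0, 0, 0, 0, 0, 0, 1, 1
  i=2: 0, 0, 1, 1, 1, 1, 1, 2, 2
  i=3: 0, 0, 1, 2, 2, 2, 2, 3, 3
  i=4: 0, 0, 1, 2, 2, 3, 3, 4, 4
  i=5: 0, 0, 1, 2, 3, 4, 4, 5, 5
  i=6: 0, 1, 2, 3, 4, 5, 5, 6, 6
  i=7: 1, 2, 3, 4, 5, 6, 6, 7, 7
  i=8: 1, 2, 3, 4, 5, 6, 6, 7, 8
  i=9: 1, 2, 3, 4, 5, 6, 7, 8, 9

hence w(1..9) = (8, 3, 4, 6, 5, 2, 1, 9, 7).

|D(w)|=18, |Ess(w)|=5:

[(1, 7, 0), (4, 5, 2), (5, 2, 0), (6, 1, 0), (8, 7, 6)]


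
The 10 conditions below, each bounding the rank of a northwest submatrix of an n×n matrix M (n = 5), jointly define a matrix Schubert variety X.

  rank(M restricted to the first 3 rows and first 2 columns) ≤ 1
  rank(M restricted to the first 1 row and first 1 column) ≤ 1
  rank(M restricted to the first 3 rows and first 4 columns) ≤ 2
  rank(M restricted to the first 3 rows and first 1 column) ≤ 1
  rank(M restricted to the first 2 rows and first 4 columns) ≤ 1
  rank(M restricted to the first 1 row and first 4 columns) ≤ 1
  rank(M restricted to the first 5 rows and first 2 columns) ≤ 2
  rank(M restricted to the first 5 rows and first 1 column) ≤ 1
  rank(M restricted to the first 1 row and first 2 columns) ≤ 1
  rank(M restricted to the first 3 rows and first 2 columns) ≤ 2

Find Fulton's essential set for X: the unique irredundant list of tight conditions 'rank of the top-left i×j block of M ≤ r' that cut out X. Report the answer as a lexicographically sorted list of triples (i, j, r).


Computing R[i][j] = min implied NW-rank bound (n=5, 10 conditions):

  R[1]: 1 | 1 | 1 | 1 | 1
  R[2]: 1 | 1 | 1 | 1 | 2
  R[3]: 1 | 1 | 2 | 2 | 3
  R[4]: 1 | 2 | 3 | 3 | 4
  R[5]: 1 | 2 | 3 | 4 | 5

the unique w with this rank table is (1, 5, 3, 2, 4).

|D(w)|=4, |Ess(w)|=2:

[(2, 4, 1), (3, 2, 1)]


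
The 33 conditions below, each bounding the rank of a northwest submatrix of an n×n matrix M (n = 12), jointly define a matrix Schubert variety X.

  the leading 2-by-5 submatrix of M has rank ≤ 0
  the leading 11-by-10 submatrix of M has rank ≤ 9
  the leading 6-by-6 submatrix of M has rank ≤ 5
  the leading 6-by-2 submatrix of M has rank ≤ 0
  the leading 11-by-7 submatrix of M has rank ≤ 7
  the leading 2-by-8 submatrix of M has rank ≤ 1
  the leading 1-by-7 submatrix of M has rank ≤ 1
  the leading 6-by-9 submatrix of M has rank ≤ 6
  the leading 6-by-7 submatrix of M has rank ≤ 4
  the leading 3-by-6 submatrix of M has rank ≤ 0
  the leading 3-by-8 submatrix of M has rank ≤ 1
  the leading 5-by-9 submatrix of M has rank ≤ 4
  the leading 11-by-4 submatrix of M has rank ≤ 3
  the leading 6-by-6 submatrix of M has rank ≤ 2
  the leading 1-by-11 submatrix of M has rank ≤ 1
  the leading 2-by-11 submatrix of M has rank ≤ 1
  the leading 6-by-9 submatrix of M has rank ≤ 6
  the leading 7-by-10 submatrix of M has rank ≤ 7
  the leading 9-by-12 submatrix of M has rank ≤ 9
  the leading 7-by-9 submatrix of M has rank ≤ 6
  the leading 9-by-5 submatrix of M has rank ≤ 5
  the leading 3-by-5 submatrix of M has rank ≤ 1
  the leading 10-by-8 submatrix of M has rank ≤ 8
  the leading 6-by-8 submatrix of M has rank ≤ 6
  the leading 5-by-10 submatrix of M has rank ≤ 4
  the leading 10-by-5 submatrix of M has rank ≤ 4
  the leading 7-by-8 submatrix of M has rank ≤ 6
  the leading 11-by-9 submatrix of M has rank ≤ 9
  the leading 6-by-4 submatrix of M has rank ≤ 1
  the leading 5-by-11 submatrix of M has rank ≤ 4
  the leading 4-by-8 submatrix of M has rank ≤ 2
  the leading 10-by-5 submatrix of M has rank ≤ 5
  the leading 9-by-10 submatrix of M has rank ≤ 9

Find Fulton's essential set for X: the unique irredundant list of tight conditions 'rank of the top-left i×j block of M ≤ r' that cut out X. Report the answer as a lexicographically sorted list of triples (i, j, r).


Propagating the 33 rank bounds to every northwest block:

  R[1]: 0 0 0 0 0 0 1 1 1 1 1 1
  R[2]: 0 0 0 0 0 0 1 1 1 1 1 2
  R[3]: 0 0 0 0 0 0 1 1 2 2 2 3
  R[4]: 0 0 1 1 1 1 2 2 3 3 3 4
  R[5]: 0 0 1 1 2 2 3 3 4 4 4 5
  R[6]: 0 0 1 1 2 2 3 4 5 5 5 6
  R[7]: 1 1 2 2 3 3 4 5 6 6 6 7
  R[8]: 1 2 3 3 4 4 5 6 7 7 7 8
  R[9]: 1 2 3 3 4 5 6 7 8 8 8 9
  R[10]: 1 2 3 3 4 5 6 7 8 9 9 10
  R[11]: 1 2 3 3 4 5 6 7 8 9 10 11
  R[12]: 1 2 3 4 5 6 7 8 9 10 11 12

second differences of R give the permutation w = (7, 12, 9, 3, 5, 8, 1, 2, 6, 10, 11, 4).

ℓ(w)=35; the 7 essential cells (i,j,r):

[(2, 11, 1), (3, 6, 0), (3, 8, 1), (6, 2, 0), (6, 4, 1), (6, 6, 2), (11, 4, 3)]


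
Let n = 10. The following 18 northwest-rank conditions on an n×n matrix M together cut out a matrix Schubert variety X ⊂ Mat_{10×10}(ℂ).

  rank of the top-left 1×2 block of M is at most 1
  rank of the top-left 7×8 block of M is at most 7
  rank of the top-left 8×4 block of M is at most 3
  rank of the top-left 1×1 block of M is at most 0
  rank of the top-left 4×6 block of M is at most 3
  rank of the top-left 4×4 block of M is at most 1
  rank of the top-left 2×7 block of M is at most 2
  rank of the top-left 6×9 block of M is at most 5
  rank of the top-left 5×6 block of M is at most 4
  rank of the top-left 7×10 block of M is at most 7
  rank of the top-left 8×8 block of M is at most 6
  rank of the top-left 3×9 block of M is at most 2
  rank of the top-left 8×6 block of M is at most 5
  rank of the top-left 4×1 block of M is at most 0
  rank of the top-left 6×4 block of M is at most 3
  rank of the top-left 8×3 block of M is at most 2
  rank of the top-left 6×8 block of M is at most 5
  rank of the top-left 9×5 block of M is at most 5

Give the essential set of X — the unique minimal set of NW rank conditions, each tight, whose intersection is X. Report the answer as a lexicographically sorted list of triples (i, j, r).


The tightest implied rank at each (i,j), from the 18 conditions:

  i=1: 0 1 1 1 1 1 1 1 1 1
  i=2: 0 1 1 1 2 2 2 2 2 2
  i=3: 0 1 1 1 2 2 2 2 2 3
  i=4: 0 1 1 1 2 3 3 3 3 4
  i=5: 1 2 2 2 3 4 4 4 4 5
  i=6: 1 2 2 3 4 5 5 5 5 6
  i=7: 1 2 2 3 4 5 6 6 6 7
  i=8: 1 2 2 3 4 5 6 6 7 8
  i=9: 1 2 3 4 5 6 7 7 8 9
  i=10: 1 2 3 4 5 6 7 8 9 10

hence w(1..10) = (2, 5, 10, 6, 1, 4, 7, 9, 3, 8).

|D(w)|=18, |Ess(w)|=5:

[(3, 9, 2), (4, 1, 0), (4, 4, 1), (8, 3, 2), (8, 8, 6)]


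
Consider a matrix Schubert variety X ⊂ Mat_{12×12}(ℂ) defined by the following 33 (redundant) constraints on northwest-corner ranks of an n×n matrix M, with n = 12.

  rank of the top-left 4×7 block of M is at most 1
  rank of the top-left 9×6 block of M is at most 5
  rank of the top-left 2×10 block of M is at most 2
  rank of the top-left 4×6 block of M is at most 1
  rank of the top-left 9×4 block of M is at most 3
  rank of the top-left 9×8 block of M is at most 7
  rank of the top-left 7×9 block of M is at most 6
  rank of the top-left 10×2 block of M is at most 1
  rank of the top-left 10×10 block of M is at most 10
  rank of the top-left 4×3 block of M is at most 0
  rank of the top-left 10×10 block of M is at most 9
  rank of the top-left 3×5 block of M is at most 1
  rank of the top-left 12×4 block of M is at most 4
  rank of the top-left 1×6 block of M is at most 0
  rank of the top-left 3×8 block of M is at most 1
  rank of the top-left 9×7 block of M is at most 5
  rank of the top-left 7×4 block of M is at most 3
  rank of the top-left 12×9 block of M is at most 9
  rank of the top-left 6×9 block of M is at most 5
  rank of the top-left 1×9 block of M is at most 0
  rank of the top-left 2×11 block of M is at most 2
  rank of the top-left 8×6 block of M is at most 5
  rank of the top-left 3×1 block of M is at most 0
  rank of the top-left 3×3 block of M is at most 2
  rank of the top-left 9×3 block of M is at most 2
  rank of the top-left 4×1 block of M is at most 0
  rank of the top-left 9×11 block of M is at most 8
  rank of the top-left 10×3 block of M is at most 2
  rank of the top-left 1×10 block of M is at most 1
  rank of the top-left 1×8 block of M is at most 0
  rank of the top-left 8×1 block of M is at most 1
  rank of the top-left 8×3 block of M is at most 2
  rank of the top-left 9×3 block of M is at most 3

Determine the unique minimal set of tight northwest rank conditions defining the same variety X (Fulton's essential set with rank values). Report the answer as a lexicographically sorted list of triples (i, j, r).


Propagating the 33 rank bounds to every northwest block:

  i=1: 0, 0, 0, 0, 0, 0, 0, 0, 0, 1, 1, 1
  i=2: 0, 0, 0, 1, 1, 1, 1, 1, 1, 2, 2, 2
  i=3: 0, 0, 0, 1, 1, 1, 1, 1, 2, 3, 3, 3
  i=4: 0, 0, 0, 1, 1, 1, 1, 2, 3, 4, 4, 4
  i=5: 1, 1, 1, 2, 2, 2, 2, 3, 4, 5, 5, 5
  i=6: 1, 1, 2, 3, 3, 3, 3, 4, 5, 6, 6, 6
  i=7: 1, 1, 2, 3, 4, 4, 4, 5, 6, 7, 7, 7
  i=8: 1, 1, 2, 3, 4, 5, 5, 6, 7, 8, 8, 8
  i=9: 1, 1, 2, 3, 4, 5, 5, 6, 7, 8, 8, 9
  i=10: 1, 1, 2, 3, 4, 5, 6, 7, 8, 9, 9, 10
  i=11: 1, 2, 3, 4, 5, 6, 7, 8, 9, 10, 10, 11
  i=12: 1, 2, 3, 4, 5, 6, 7, 8, 9, 10, 11, 12

second differences of R give the permutation w = (10, 4, 9, 8, 1, 3, 5, 6, 12, 7, 2, 11).

D(w) has 32 cells with 7 SE-corners; essential set:

[(1, 9, 0), (3, 8, 1), (4, 3, 0), (4, 7, 1), (9, 7, 5), (9, 11, 8), (10, 2, 1)]


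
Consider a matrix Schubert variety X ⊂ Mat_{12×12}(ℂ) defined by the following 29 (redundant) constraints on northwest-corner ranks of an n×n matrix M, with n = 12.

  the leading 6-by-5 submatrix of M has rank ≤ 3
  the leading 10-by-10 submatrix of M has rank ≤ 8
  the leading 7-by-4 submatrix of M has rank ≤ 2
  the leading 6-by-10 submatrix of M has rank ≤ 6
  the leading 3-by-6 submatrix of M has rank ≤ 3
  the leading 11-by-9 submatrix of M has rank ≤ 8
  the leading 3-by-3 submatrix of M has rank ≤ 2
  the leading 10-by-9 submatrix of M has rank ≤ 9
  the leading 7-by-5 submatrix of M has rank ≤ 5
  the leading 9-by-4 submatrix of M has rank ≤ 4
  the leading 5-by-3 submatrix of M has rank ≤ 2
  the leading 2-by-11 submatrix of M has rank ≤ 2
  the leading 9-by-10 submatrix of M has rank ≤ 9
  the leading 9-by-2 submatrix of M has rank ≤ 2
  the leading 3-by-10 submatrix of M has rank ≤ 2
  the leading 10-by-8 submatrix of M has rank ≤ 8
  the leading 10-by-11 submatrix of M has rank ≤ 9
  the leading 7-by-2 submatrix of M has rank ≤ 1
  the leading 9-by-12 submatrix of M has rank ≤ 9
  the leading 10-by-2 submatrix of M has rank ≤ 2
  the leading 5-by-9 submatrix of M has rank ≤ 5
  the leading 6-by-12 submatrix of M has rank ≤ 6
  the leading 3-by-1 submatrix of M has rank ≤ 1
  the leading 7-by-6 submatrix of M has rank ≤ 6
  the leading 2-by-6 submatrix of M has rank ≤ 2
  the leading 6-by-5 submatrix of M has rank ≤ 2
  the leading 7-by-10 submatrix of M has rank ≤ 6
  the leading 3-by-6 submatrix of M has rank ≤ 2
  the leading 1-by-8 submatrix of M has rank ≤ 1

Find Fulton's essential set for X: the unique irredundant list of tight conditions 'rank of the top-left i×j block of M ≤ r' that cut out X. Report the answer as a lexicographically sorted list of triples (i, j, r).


Reconstructing r_w from the 29 given conditions:

  R[1]: 1  1  1  1  1  1  1  1  1  1  1  1
  R[2]: 1  1  2  2  2  2  2  2  2  2  2  2
  R[3]: 1  1  2  2  2  2  2  2  2  2  3  3
  R[4]: 1  1  2  2  2  3  3  3  3  3  4  4
  R[5]: 1  1  2  2  2  3  4  4  4  4  5  5
  R[6]: 1  1  2  2  2  3  4  5  5  5  6  6
  R[7]: 1  1  2  2  3  4  5  6  6  6  7  7
  R[8]: 1  2  3  3  4  5  6  7  7  7  8  8
  R[9]: 1  2  3  4  5  6  7  8  8  8  9  9
  R[10]: 1  2  3  4  5  6  7  8  8  8  9  10
  R[11]: 1  2  3  4  5  6  7  8  8  9  10  11
  R[12]: 1  2  3  4  5  6  7  8  9  10  11  12

second differences of R give the permutation w = (1, 3, 11, 6, 7, 8, 5, 2, 4, 12, 10, 9).

ℓ(w)=23; the 6 essential cells (i,j,r):

[(3, 10, 2), (6, 5, 2), (7, 2, 1), (7, 4, 2), (10, 10, 8), (11, 9, 8)]


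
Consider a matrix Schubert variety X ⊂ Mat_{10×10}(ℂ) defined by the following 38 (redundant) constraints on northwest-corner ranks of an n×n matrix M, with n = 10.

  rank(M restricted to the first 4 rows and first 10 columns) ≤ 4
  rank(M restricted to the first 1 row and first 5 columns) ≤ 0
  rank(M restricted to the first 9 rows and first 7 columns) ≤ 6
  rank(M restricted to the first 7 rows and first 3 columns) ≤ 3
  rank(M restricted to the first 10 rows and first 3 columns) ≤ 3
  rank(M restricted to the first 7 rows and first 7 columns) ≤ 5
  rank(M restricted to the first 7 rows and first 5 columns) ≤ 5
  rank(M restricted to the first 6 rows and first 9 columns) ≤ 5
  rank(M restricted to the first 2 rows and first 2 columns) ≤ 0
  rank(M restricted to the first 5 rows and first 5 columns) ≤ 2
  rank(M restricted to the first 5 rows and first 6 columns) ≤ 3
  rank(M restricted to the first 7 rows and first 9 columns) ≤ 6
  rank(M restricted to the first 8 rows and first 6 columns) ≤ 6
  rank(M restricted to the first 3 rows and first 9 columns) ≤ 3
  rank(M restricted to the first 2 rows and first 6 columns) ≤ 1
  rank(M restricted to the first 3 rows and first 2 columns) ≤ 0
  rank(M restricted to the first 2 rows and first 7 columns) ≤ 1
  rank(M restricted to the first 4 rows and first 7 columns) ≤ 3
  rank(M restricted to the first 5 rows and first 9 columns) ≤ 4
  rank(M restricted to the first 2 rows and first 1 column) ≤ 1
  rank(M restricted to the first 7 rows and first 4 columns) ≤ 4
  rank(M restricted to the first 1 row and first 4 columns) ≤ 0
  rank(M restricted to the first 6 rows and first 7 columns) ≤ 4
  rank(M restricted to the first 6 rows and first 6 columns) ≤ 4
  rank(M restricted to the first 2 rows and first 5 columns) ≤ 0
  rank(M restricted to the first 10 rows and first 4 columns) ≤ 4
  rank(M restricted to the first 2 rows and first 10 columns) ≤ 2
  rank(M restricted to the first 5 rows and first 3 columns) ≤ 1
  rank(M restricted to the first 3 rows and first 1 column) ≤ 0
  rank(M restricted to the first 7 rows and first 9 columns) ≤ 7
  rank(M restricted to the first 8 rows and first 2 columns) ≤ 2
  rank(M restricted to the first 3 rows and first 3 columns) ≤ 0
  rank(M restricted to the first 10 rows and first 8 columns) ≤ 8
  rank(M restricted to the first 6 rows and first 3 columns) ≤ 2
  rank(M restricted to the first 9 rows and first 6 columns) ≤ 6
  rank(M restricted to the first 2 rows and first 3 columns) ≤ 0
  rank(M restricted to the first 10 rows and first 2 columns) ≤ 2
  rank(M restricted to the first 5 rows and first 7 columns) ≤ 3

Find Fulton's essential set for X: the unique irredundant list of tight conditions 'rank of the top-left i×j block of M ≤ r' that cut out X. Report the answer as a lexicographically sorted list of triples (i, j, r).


The tightest implied rank at each (i,j), from the 38 conditions:

  R[1]: 0 0 0 0 0 1 1 1 1 1
  R[2]: 0 0 0 0 0 1 1 2 2 2
  R[3]: 0 0 0 1 1 2 2 3 3 3
  R[4]: 1 1 1 2 2 3 3 4 4 4
  R[5]: 1 1 1 2 2 3 3 4 4 5
  R[6]: 1 2 2 3 3 4 4 5 5 6
  R[7]: 1 2 3 4 4 5 5 6 6 7
  R[8]: 1 2 3 4 5 6 6 7 7 8
  R[9]: 1 2 3 4 5 6 6 7 8 9
  R[10]: 1 2 3 4 5 6 7 8 9 10

giving w = (6, 8, 4, 1, 10, 2, 3, 5, 9, 7) via Δ²R.

8 SE-corners of the 20-cell Rothe diagram give Ess(w):

[(2, 5, 0), (2, 7, 1), (3, 3, 0), (5, 3, 1), (5, 5, 2), (5, 7, 3), (5, 9, 4), (9, 7, 6)]


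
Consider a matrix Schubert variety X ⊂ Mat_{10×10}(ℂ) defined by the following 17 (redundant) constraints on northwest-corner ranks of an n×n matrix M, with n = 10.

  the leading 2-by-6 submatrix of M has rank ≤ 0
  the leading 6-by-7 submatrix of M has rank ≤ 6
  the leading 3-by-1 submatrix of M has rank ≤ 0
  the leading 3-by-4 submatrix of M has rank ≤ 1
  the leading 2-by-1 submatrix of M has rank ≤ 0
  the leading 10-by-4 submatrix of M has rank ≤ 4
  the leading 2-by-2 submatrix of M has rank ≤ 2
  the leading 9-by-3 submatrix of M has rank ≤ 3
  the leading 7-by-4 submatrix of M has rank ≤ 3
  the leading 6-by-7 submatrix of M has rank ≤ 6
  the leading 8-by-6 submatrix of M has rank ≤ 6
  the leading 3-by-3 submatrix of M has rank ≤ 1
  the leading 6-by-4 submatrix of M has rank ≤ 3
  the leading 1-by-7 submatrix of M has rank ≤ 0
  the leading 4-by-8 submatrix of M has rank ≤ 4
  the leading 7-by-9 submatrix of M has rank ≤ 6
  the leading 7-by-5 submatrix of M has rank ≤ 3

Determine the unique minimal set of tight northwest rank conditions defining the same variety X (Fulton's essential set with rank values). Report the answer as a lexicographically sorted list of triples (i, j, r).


Rank table r_w(10×10) implied by the 17 constraints:

  i=1: 0  0  0  0  0  0  0  1  1  1
  i=2: 0  0  0  0  0  0  1  2  2  2
  i=3: 0  1  1  1  1  1  2  3  3  3
  i=4: 1  2  2  2  2  2  3  4  4  4
  i=5: 1  2  3  3  3  3  4  5  5  5
  i=6: 1  2  3  3  3  4  5  6  6  6
  i=7: 1  2  3  3  3  4  5  6  6  7
  i=8: 1  2  3  4  4  5  6  7  7  8
  i=9: 1  2  3  4  5  6  7  8  8  9
  i=10: 1  2  3  4  5  6  7  8  9  10

hence w(1..10) = (8, 7, 2, 1, 3, 6, 10, 4, 5, 9).

ℓ(w)=19; the 5 essential cells (i,j,r):

[(1, 7, 0), (2, 6, 0), (3, 1, 0), (7, 5, 3), (7, 9, 6)]


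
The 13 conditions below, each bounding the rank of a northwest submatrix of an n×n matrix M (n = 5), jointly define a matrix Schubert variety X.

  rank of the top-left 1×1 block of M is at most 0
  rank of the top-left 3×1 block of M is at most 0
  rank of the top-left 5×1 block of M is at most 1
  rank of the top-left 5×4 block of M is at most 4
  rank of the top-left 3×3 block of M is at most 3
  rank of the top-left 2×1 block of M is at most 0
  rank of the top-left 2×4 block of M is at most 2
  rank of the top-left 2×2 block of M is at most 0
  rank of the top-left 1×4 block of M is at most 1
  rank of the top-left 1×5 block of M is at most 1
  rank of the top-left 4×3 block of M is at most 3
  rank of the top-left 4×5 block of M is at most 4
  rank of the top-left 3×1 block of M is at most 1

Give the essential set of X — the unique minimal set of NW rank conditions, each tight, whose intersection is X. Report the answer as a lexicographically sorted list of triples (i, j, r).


Recovering R(i,j) via the rank-extension bound from the 13 conditions:

  row 1: 0  0  1  1  1
  row 2: 0  0  1  2  2
  row 3: 0  1  2  3  3
  row 4: 1  2  3  4  4
  row 5: 1  2  3  4  5

hence w(1..5) = (3, 4, 2, 1, 5).

Fulton essential set (2 of the 5 Rothe cells):

[(2, 2, 0), (3, 1, 0)]


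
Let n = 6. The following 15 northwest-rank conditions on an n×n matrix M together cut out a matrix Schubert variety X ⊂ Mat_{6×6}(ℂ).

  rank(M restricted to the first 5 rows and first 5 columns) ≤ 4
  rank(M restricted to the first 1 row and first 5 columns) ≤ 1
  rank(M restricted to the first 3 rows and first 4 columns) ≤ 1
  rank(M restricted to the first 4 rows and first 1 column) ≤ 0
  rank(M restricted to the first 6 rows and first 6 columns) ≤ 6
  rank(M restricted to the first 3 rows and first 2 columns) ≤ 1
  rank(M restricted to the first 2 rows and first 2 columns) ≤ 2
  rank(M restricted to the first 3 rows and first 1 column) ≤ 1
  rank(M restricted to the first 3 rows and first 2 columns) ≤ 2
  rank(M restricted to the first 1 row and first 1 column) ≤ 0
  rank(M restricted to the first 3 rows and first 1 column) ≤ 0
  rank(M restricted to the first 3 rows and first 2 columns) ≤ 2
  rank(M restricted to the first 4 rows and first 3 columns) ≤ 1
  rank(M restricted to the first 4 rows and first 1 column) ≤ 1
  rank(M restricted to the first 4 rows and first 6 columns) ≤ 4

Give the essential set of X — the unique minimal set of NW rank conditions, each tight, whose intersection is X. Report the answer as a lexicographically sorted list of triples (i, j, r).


Reconstructing r_w from the 15 given conditions:

  i=1: 0 | 1 | 1 | 1 | 1 | 1
  i=2: 0 | 1 | 1 | 1 | 2 | 2
  i=3: 0 | 1 | 1 | 1 | 2 | 3
  i=4: 0 | 1 | 1 | 2 | 3 | 4
  i=5: 1 | 2 | 2 | 3 | 4 | 5
  i=6: 1 | 2 | 3 | 4 | 5 | 6

the unique w with this rank table is (2, 5, 6, 4, 1, 3).

Fulton essential set (3 of the 9 Rothe cells):

[(3, 4, 1), (4, 1, 0), (4, 3, 1)]


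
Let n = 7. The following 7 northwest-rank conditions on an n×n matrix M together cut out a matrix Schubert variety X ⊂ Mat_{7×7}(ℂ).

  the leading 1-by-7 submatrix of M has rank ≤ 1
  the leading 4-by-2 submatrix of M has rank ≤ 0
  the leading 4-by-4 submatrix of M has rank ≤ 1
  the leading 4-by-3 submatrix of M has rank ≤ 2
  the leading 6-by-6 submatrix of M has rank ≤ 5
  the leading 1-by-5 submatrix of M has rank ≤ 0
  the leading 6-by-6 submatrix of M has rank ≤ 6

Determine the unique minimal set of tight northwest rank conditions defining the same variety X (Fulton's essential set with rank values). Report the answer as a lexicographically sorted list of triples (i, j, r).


Rank table r_w(7×7) implied by the 7 constraints:

  R[1]: 0 | 0 | 0 | 0 | 0 | 1 | 1
  R[2]: 0 | 0 | 1 | 1 | 1 | 2 | 2
  R[3]: 0 | 0 | 1 | 1 | 2 | 3 | 3
  R[4]: 0 | 0 | 1 | 1 | 2 | 3 | 4
  R[5]: 1 | 1 | 2 | 2 | 3 | 4 | 5
  R[6]: 1 | 2 | 3 | 3 | 4 | 5 | 6
  R[7]: 1 | 2 | 3 | 4 | 5 | 6 | 7

so w = (6, 3, 5, 7, 1, 2, 4).

|D(w)|=13, |Ess(w)|=3:

[(1, 5, 0), (4, 2, 0), (4, 4, 1)]
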